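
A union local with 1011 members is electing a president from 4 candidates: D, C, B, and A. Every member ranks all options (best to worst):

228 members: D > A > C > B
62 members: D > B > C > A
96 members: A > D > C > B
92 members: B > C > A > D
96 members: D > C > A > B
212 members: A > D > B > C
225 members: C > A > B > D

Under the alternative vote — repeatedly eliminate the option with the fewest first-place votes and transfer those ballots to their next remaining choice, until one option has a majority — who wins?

D

Round 1: D 386, C 225, B 92, A 308. Eliminate B.
Round 2: D 386, C 317, A 308. Eliminate A.
Round 3: D 694, C 317. D has a majority.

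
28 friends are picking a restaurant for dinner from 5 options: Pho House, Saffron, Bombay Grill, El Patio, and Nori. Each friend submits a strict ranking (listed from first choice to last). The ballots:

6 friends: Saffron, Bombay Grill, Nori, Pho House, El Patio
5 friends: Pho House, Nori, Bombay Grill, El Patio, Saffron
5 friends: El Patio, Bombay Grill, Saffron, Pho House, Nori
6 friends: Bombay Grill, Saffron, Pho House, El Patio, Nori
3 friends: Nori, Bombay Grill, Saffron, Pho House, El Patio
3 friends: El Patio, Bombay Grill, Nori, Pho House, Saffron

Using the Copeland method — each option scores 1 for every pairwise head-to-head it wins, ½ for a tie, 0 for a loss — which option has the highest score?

Pho House: beats El Patio and Nori; loses to Saffron and Bombay Grill → score 2.
Saffron: beats Pho House, El Patio, and Nori; loses to Bombay Grill → score 3.
Bombay Grill: beats Pho House, Saffron, El Patio, and Nori → score 4.
El Patio: ties Nori; loses to Pho House, Saffron, and Bombay Grill → score 0.5.
Nori: ties El Patio; loses to Pho House, Saffron, and Bombay Grill → score 0.5.
Bombay Grill has the best pairwise record.

Bombay Grill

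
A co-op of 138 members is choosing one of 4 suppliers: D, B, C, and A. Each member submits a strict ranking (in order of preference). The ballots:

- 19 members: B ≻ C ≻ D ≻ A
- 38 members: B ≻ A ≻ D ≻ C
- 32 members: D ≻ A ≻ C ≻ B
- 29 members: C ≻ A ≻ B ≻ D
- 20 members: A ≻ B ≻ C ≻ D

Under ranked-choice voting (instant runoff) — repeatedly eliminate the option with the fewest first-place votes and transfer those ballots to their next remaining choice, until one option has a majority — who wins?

Round 1: D 32, B 57, C 29, A 20. Eliminate A.
Round 2: D 32, B 77, C 29. B has a majority.

B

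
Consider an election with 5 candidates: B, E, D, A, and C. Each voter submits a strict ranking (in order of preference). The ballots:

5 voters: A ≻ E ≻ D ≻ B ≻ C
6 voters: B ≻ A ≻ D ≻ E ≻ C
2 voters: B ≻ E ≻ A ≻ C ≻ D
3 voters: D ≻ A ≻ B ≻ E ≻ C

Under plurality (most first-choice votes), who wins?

First-place votes: B 8, E 0, D 3, A 5, C 0.
B has the most first-place votes.

B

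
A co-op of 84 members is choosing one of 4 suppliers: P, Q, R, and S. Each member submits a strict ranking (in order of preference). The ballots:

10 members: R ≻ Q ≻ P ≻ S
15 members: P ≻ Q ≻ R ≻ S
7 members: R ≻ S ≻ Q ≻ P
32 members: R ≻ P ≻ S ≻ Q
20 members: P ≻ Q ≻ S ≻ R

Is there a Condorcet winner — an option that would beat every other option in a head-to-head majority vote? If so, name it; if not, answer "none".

R

R vs P: 49–35 for R.
R vs Q: 49–35 for R.
R vs S: 64–20 for R.
R beats every other option head-to-head.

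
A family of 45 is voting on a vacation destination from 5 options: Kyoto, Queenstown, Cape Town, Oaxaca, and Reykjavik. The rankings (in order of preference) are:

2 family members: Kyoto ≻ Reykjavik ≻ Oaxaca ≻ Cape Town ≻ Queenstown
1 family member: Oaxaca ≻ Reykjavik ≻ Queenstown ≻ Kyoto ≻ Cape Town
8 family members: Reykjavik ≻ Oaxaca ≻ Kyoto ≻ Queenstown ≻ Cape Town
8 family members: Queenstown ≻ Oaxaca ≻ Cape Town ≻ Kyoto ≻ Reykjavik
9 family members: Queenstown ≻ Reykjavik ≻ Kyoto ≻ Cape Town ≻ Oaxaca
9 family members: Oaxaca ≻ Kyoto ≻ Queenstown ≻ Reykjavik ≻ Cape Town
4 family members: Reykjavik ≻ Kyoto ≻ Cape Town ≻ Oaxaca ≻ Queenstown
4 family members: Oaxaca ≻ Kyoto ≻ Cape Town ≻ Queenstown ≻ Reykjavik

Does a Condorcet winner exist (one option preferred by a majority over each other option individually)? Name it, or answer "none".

none

Checking pairwise contests:
Oaxaca beats Kyoto 30–15.
Kyoto beats Queenstown 27–18.
Kyoto beats Cape Town 37–8.
Reykjavik beats Oaxaca 23–22.
Kyoto beats Reykjavik 23–22.
Every option loses at least one head-to-head, so there is no Condorcet winner.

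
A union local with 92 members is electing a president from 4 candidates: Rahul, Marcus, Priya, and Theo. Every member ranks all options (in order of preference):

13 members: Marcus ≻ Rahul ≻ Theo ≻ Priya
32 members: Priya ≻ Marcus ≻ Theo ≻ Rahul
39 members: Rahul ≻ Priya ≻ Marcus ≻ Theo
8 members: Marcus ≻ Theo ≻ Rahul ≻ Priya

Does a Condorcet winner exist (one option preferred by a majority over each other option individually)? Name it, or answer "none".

none

Checking pairwise contests:
Marcus beats Rahul 53–39.
Priya beats Marcus 71–21.
Rahul beats Priya 60–32.
Rahul beats Theo 52–40.
Every option loses at least one head-to-head, so there is no Condorcet winner.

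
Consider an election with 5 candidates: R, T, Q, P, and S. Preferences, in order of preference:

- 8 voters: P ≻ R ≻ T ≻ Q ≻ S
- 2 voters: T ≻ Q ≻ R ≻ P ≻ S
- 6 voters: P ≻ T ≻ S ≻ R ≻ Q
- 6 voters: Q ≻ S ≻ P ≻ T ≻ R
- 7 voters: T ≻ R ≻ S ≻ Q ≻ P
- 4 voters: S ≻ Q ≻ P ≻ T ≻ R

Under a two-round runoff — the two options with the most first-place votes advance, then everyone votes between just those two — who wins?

Round 1 first-place votes: R 0, T 9, Q 6, P 14, S 4.
P and T advance.
Runoff: P is preferred to T by 24 voters; T by 9.
P wins the runoff.

P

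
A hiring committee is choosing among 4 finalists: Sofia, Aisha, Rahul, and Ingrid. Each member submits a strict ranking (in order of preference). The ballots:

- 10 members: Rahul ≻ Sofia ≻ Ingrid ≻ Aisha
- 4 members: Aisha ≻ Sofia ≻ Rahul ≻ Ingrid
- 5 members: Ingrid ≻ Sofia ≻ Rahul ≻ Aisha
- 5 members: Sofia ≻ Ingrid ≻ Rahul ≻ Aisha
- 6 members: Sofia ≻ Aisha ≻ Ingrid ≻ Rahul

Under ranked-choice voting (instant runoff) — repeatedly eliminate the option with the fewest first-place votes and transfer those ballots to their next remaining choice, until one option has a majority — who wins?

Sofia

Round 1: Sofia 11, Aisha 4, Rahul 10, Ingrid 5. Eliminate Aisha.
Round 2: Sofia 15, Rahul 10, Ingrid 5. Eliminate Ingrid.
Round 3: Sofia 20, Rahul 10. Sofia has a majority.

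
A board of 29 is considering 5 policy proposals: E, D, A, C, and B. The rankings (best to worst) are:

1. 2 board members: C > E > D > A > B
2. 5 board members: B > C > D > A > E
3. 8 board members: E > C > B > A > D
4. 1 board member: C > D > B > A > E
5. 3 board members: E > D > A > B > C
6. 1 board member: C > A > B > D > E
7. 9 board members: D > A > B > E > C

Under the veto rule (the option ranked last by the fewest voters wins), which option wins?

Last-place votes: E 7, D 8, A 0, C 12, B 2.
A is ranked last by the fewest voters, so A wins.

A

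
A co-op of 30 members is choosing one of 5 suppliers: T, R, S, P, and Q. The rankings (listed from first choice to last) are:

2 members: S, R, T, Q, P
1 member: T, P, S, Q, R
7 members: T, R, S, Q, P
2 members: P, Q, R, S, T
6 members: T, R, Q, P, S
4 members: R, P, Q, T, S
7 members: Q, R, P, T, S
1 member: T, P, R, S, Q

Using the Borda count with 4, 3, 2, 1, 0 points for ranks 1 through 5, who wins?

T: 2·2 + 1·4 + 7·4 + 2·0 + 6·4 + 4·1 + 7·1 + 1·4 = 75
R: 2·3 + 1·0 + 7·3 + 2·2 + 6·3 + 4·4 + 7·3 + 1·2 = 88
S: 2·4 + 1·2 + 7·2 + 2·1 + 6·0 + 4·0 + 7·0 + 1·1 = 27
P: 2·0 + 1·3 + 7·0 + 2·4 + 6·1 + 4·3 + 7·2 + 1·3 = 46
Q: 2·1 + 1·1 + 7·1 + 2·3 + 6·2 + 4·2 + 7·4 + 1·0 = 64
R has the highest Borda score (88).

R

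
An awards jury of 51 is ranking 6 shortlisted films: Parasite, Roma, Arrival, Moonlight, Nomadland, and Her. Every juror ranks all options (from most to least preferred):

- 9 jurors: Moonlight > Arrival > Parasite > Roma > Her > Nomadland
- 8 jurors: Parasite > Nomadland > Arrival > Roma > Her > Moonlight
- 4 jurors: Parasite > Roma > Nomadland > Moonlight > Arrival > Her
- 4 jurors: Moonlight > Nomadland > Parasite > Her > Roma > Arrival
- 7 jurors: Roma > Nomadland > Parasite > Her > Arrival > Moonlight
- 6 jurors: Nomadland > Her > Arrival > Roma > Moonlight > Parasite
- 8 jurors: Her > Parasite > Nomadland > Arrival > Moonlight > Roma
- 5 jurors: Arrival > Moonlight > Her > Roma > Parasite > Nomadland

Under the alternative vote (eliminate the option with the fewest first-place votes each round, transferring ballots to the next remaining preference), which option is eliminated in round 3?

Round 1: Parasite 12, Roma 7, Arrival 5, Moonlight 13, Nomadland 6, Her 8. Eliminate Arrival.
Round 2: Parasite 12, Roma 7, Moonlight 18, Nomadland 6, Her 8. Eliminate Nomadland.
Round 3: Parasite 12, Roma 7, Moonlight 18, Her 14. Eliminate Roma.

Roma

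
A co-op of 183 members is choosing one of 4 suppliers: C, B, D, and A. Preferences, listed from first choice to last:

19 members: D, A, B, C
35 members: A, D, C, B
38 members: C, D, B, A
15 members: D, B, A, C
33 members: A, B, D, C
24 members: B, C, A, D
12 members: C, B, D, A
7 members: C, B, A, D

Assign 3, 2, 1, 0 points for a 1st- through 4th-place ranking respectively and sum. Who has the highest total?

C: 19·0 + 35·1 + 38·3 + 15·0 + 33·0 + 24·2 + 12·3 + 7·3 = 254
B: 19·1 + 35·0 + 38·1 + 15·2 + 33·2 + 24·3 + 12·2 + 7·2 = 263
D: 19·3 + 35·2 + 38·2 + 15·3 + 33·1 + 24·0 + 12·1 + 7·0 = 293
A: 19·2 + 35·3 + 38·0 + 15·1 + 33·3 + 24·1 + 12·0 + 7·1 = 288
D has the highest Borda score (293).

D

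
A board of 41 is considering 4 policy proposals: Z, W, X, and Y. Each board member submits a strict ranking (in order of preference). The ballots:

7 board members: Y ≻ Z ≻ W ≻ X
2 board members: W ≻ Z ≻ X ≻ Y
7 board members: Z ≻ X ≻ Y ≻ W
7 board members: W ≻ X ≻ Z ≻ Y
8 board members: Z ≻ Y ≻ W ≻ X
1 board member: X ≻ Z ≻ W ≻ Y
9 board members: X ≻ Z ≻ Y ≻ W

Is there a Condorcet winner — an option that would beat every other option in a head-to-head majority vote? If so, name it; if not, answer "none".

Z

Z vs W: 32–9 for Z.
Z vs X: 24–17 for Z.
Z vs Y: 34–7 for Z.
Z beats every other option head-to-head.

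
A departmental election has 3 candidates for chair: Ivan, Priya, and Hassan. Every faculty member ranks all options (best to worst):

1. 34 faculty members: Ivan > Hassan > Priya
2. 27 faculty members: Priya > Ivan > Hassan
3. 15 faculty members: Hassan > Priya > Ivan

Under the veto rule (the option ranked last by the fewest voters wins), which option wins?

Ivan

Last-place votes: Ivan 15, Priya 34, Hassan 27.
Ivan is ranked last by the fewest voters, so Ivan wins.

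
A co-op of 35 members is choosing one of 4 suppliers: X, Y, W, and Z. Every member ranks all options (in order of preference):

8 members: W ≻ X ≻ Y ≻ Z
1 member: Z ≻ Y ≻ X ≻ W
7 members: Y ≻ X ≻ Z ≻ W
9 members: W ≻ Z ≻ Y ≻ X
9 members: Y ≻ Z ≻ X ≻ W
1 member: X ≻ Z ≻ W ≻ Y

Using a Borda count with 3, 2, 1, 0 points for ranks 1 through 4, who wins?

X: 8·2 + 1·1 + 7·2 + 9·0 + 9·1 + 1·3 = 43
Y: 8·1 + 1·2 + 7·3 + 9·1 + 9·3 + 1·0 = 67
W: 8·3 + 1·0 + 7·0 + 9·3 + 9·0 + 1·1 = 52
Z: 8·0 + 1·3 + 7·1 + 9·2 + 9·2 + 1·2 = 48
Y has the highest Borda score (67).

Y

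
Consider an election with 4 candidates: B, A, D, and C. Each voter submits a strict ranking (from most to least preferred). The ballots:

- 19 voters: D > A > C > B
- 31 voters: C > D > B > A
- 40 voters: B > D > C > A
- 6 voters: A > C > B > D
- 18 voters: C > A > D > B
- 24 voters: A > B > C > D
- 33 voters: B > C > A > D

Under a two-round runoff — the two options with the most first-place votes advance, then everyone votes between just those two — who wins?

Round 1 first-place votes: B 73, A 30, D 19, C 49.
B and C advance.
Runoff: B is preferred to C by 97 voters; C by 74.
B wins the runoff.

B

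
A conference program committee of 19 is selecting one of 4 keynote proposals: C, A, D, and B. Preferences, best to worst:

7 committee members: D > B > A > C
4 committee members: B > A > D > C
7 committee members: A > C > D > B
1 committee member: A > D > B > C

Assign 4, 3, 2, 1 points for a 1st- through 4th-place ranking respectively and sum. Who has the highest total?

C: 7·1 + 4·1 + 7·3 + 1·1 = 33
A: 7·2 + 4·3 + 7·4 + 1·4 = 58
D: 7·4 + 4·2 + 7·2 + 1·3 = 53
B: 7·3 + 4·4 + 7·1 + 1·2 = 46
A has the highest Borda score (58).

A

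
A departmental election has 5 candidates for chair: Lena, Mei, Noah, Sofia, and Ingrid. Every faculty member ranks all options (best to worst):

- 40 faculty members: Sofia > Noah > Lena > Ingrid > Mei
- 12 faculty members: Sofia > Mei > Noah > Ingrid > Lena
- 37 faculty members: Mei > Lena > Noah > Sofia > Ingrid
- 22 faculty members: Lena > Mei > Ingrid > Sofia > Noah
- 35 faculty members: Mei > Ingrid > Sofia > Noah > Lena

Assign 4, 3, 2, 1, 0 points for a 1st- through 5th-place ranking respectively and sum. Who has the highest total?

Lena: 40·2 + 12·0 + 37·3 + 22·4 + 35·0 = 279
Mei: 40·0 + 12·3 + 37·4 + 22·3 + 35·4 = 390
Noah: 40·3 + 12·2 + 37·2 + 22·0 + 35·1 = 253
Sofia: 40·4 + 12·4 + 37·1 + 22·1 + 35·2 = 337
Ingrid: 40·1 + 12·1 + 37·0 + 22·2 + 35·3 = 201
Mei has the highest Borda score (390).

Mei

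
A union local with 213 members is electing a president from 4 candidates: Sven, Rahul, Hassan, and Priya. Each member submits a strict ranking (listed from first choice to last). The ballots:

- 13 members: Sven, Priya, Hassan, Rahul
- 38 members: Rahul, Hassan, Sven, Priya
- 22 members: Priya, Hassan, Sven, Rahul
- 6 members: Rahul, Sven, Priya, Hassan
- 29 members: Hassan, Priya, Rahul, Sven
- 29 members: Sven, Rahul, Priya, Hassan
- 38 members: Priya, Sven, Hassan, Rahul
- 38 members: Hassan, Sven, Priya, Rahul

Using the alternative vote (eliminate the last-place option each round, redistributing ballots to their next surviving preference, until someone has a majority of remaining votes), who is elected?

Round 1: Sven 42, Rahul 44, Hassan 67, Priya 60. Eliminate Sven.
Round 2: Rahul 73, Hassan 67, Priya 73. Eliminate Hassan.
Round 3: Rahul 73, Priya 140. Priya has a majority.

Priya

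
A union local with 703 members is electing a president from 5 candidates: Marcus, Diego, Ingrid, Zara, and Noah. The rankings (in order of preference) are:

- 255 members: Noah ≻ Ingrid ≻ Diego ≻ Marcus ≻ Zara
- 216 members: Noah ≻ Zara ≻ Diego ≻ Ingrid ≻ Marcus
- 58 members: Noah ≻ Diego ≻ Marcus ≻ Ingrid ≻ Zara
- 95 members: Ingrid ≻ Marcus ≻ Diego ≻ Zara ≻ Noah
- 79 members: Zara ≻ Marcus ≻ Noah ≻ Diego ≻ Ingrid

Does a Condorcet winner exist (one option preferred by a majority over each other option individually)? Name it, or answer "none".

Noah

Noah vs Marcus: 529–174 for Noah.
Noah vs Diego: 608–95 for Noah.
Noah vs Ingrid: 608–95 for Noah.
Noah vs Zara: 529–174 for Noah.
Noah beats every other option head-to-head.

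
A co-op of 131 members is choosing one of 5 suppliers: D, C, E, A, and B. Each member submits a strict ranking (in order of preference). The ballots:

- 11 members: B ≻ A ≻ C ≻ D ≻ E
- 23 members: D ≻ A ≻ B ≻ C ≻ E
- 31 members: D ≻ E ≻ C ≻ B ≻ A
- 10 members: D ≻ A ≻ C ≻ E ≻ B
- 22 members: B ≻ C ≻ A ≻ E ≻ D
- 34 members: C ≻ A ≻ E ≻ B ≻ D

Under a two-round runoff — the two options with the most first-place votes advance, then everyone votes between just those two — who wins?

C

Round 1 first-place votes: D 64, C 34, E 0, A 0, B 33.
D and C advance.
Runoff: D is preferred to C by 64 voters; C by 67.
C wins the runoff.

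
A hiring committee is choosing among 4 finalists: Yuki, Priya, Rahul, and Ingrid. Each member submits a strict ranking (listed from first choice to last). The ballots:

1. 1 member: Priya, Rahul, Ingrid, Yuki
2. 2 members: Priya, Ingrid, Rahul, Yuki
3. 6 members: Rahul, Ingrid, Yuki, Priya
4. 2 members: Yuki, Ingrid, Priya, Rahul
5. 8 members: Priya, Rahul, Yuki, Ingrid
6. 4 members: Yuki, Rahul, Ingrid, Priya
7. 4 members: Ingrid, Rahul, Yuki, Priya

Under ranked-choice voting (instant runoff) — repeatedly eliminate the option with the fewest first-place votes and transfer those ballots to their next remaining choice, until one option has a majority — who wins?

Rahul

Round 1: Yuki 6, Priya 11, Rahul 6, Ingrid 4. Eliminate Ingrid.
Round 2: Yuki 6, Priya 11, Rahul 10. Eliminate Yuki.
Round 3: Priya 13, Rahul 14. Rahul has a majority.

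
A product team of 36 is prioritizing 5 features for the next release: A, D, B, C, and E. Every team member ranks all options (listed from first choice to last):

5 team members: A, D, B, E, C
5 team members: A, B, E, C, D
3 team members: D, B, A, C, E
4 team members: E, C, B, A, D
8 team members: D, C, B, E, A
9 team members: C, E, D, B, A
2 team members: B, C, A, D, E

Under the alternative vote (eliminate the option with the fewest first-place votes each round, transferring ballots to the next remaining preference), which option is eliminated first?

Round 1: A 10, D 11, B 2, C 9, E 4. Eliminate B.

B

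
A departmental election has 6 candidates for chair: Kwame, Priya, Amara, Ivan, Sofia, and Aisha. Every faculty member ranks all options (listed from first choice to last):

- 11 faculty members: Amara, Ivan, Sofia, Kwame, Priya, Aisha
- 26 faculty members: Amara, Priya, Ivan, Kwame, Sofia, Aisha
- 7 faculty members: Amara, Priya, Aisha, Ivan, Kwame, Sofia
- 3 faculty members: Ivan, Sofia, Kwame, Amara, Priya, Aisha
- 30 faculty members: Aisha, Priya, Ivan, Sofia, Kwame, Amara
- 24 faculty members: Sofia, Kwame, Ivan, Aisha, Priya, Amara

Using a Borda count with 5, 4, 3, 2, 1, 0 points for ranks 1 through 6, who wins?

Kwame: 11·2 + 26·2 + 7·1 + 3·3 + 30·1 + 24·4 = 216
Priya: 11·1 + 26·4 + 7·4 + 3·1 + 30·4 + 24·1 = 290
Amara: 11·5 + 26·5 + 7·5 + 3·2 + 30·0 + 24·0 = 226
Ivan: 11·4 + 26·3 + 7·2 + 3·5 + 30·3 + 24·3 = 313
Sofia: 11·3 + 26·1 + 7·0 + 3·4 + 30·2 + 24·5 = 251
Aisha: 11·0 + 26·0 + 7·3 + 3·0 + 30·5 + 24·2 = 219
Ivan has the highest Borda score (313).

Ivan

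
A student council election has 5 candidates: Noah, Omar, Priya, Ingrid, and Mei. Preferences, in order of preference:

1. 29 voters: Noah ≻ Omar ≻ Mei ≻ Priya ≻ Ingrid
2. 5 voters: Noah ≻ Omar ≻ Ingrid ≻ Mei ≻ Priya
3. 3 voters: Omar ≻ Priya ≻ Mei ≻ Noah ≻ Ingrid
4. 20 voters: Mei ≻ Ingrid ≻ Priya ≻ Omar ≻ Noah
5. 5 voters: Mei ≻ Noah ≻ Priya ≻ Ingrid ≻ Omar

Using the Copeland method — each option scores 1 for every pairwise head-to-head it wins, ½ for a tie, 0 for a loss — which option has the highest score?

Noah: beats Omar, Priya, Ingrid, and Mei → score 4.
Omar: beats Priya, Ingrid, and Mei; loses to Noah → score 3.
Priya: beats Ingrid; loses to Noah, Omar, and Mei → score 1.
Ingrid: loses to Noah, Omar, Priya, and Mei → score 0.
Mei: beats Priya and Ingrid; loses to Noah and Omar → score 2.
Noah has the best pairwise record.

Noah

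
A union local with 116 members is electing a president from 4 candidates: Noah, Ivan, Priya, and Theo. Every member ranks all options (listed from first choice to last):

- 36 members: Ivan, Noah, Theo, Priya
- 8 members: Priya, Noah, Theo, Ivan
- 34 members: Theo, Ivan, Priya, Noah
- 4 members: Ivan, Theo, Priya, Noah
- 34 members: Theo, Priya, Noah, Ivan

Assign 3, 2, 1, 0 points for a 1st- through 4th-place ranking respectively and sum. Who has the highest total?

Theo

Noah: 36·2 + 8·2 + 34·0 + 4·0 + 34·1 = 122
Ivan: 36·3 + 8·0 + 34·2 + 4·3 + 34·0 = 188
Priya: 36·0 + 8·3 + 34·1 + 4·1 + 34·2 = 130
Theo: 36·1 + 8·1 + 34·3 + 4·2 + 34·3 = 256
Theo has the highest Borda score (256).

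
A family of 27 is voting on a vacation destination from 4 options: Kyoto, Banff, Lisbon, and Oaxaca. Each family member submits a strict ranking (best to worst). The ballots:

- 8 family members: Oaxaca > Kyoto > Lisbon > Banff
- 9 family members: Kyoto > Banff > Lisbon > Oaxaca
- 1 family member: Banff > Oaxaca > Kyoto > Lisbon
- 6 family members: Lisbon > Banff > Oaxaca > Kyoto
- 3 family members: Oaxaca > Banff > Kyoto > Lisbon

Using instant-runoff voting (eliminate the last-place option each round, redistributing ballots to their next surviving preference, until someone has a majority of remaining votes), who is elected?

Round 1: Kyoto 9, Banff 1, Lisbon 6, Oaxaca 11. Eliminate Banff.
Round 2: Kyoto 9, Lisbon 6, Oaxaca 12. Eliminate Lisbon.
Round 3: Kyoto 9, Oaxaca 18. Oaxaca has a majority.

Oaxaca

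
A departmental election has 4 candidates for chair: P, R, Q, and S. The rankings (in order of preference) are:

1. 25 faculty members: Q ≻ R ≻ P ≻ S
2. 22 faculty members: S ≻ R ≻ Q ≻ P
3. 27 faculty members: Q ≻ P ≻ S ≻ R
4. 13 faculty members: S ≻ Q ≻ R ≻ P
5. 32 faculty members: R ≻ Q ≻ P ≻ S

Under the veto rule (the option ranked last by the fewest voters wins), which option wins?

Last-place votes: P 35, R 27, Q 0, S 57.
Q is ranked last by the fewest voters, so Q wins.

Q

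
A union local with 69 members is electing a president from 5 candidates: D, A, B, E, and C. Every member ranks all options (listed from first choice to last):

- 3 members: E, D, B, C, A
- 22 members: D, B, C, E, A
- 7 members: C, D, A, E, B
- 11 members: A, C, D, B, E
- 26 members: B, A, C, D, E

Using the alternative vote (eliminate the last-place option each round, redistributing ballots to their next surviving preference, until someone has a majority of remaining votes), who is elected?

D

Round 1: D 22, A 11, B 26, E 3, C 7. Eliminate E.
Round 2: D 25, A 11, B 26, C 7. Eliminate C.
Round 3: D 32, A 11, B 26. Eliminate A.
Round 4: D 43, B 26. D has a majority.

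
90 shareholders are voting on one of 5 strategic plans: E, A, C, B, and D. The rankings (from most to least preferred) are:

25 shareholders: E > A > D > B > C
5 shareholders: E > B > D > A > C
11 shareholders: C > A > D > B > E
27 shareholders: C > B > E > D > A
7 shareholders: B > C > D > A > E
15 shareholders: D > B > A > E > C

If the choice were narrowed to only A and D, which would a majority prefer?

Voters preferring A to D: 36; preferring D to A: 54.
D wins the head-to-head.

D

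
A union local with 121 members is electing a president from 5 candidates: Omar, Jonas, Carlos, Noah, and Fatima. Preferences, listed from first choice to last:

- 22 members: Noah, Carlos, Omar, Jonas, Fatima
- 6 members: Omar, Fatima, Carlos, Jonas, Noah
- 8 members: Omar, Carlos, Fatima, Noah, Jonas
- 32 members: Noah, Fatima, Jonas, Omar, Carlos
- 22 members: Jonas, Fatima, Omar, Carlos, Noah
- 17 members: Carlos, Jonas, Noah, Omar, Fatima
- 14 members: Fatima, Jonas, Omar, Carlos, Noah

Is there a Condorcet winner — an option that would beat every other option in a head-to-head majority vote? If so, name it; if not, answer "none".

Checking pairwise contests:
Jonas beats Omar 85–36.
Noah beats Jonas 62–59.
Omar beats Carlos 82–39.
Carlos beats Noah 67–54.
Jonas beats Fatima 61–60.
Every option loses at least one head-to-head, so there is no Condorcet winner.

none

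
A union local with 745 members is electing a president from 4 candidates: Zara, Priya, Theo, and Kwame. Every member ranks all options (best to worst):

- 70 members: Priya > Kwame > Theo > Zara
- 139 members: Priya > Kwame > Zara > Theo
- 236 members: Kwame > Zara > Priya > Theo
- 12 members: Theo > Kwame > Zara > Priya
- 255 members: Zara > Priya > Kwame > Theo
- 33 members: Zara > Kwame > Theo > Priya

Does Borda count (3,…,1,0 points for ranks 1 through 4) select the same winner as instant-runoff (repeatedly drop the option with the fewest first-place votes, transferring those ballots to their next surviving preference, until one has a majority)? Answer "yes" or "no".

no

Borda — scores: Zara 1487, Priya 1373, Theo 139, Kwame 1471. Winner: Zara.
Instant-runoff — R1 Zara 288, Priya 209, Theo 12, Kwame 236 (Theo out); R2 Zara 288, Priya 209, Kwame 248 (Priya out); R3 Zara 288, Kwame 457 (Kwame winner). Winner: Kwame.
The two methods disagree.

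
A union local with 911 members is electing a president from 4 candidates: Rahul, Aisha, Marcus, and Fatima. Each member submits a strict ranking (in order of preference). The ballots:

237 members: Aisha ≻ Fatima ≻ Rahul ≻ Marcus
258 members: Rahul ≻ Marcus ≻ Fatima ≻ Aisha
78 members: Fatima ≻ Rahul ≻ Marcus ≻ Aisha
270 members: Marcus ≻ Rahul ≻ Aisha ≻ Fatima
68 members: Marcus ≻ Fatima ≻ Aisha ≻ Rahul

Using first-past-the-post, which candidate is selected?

First-place votes: Rahul 258, Aisha 237, Marcus 338, Fatima 78.
Marcus has the most first-place votes.

Marcus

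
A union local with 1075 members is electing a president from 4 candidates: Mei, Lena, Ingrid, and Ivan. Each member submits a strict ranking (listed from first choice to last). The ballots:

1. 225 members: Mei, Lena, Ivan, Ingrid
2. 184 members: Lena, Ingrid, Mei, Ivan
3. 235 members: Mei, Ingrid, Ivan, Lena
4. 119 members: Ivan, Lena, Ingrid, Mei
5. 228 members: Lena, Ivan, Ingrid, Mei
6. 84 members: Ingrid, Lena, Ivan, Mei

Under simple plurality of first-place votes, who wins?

Mei

First-place votes: Mei 460, Lena 412, Ingrid 84, Ivan 119.
Mei has the most first-place votes.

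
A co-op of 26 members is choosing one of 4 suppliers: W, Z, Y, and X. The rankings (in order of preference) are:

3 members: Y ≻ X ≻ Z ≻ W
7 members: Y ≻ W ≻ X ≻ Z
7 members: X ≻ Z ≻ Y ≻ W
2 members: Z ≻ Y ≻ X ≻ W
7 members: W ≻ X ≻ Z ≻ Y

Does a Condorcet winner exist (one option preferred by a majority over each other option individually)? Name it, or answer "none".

none

Checking pairwise contests:
Y beats W 19–7.
W beats Z 14–12.
Z beats Y 16–10.
W beats X 14–12.
Every option loses at least one head-to-head, so there is no Condorcet winner.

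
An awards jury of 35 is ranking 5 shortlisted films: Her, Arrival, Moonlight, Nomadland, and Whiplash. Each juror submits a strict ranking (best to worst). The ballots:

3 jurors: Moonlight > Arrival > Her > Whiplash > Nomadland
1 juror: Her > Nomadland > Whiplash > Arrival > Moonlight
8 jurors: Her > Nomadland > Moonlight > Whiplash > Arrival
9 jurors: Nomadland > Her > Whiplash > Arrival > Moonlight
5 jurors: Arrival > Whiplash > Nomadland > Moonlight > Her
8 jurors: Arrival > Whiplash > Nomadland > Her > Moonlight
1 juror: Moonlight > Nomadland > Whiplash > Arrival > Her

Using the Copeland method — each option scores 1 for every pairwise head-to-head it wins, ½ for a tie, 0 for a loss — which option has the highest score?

Her: beats Arrival, Moonlight, and Whiplash; loses to Nomadland → score 3.
Arrival: beats Moonlight; loses to Her, Nomadland, and Whiplash → score 1.
Moonlight: loses to Her, Arrival, Nomadland, and Whiplash → score 0.
Nomadland: beats Her, Arrival, Moonlight, and Whiplash → score 4.
Whiplash: beats Arrival and Moonlight; loses to Her and Nomadland → score 2.
Nomadland has the best pairwise record.

Nomadland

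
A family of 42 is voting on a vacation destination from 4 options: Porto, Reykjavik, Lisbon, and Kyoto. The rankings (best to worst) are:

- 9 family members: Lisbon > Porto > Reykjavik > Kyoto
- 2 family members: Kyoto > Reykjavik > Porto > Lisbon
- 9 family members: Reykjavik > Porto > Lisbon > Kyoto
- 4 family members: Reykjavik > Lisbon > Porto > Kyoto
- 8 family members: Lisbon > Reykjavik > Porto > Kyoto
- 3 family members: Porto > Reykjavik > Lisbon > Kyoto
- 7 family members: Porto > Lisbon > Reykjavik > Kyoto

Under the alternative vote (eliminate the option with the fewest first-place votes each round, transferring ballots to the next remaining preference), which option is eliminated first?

Round 1: Porto 10, Reykjavik 13, Lisbon 17, Kyoto 2. Eliminate Kyoto.

Kyoto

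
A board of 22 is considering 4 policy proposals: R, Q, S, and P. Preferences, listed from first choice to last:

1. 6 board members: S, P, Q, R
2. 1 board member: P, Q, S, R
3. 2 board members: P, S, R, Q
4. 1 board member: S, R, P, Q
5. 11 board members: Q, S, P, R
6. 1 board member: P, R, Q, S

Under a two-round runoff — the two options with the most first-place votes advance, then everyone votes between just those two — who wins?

Q

Round 1 first-place votes: R 0, Q 11, S 7, P 4.
Q and S advance.
Runoff: Q is preferred to S by 13 voters; S by 9.
Q wins the runoff.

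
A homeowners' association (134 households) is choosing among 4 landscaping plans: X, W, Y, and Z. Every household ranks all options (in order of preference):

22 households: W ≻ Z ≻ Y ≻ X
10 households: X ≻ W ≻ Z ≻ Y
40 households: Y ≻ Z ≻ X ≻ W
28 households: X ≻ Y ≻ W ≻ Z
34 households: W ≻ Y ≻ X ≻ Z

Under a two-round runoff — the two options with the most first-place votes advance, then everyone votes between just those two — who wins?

Round 1 first-place votes: X 38, W 56, Y 40, Z 0.
W and Y advance.
Runoff: W is preferred to Y by 66 voters; Y by 68.
Y wins the runoff.

Y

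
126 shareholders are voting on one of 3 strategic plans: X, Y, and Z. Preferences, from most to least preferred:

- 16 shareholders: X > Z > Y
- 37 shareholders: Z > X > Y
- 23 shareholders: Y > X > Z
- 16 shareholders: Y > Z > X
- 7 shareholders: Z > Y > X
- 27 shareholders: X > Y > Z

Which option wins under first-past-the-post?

Z

First-place votes: X 43, Y 39, Z 44.
Z has the most first-place votes.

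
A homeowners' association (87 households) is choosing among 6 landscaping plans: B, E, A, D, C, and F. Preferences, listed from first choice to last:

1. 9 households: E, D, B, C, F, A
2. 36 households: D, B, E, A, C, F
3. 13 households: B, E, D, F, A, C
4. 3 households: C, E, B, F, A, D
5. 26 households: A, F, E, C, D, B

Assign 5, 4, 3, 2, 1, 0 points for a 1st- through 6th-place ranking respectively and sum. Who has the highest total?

B: 9·3 + 36·4 + 13·5 + 3·3 + 26·0 = 245
E: 9·5 + 36·3 + 13·4 + 3·4 + 26·3 = 295
A: 9·0 + 36·2 + 13·1 + 3·1 + 26·5 = 218
D: 9·4 + 36·5 + 13·3 + 3·0 + 26·1 = 281
C: 9·2 + 36·1 + 13·0 + 3·5 + 26·2 = 121
F: 9·1 + 36·0 + 13·2 + 3·2 + 26·4 = 145
E has the highest Borda score (295).

E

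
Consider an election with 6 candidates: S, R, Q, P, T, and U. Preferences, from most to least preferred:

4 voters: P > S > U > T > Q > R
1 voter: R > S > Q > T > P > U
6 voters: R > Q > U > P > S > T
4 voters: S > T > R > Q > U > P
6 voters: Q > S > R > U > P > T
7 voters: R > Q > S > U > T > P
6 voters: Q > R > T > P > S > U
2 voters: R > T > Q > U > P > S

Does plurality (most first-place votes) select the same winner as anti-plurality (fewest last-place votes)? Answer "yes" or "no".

Plurality — first-place votes: S 4, R 16, Q 12, P 4, T 0, U 0. Winner: R.
Anti-plurality — last-place votes: S 2, R 4, Q 0, P 11, T 12, U 7. Winner: Q.
The two methods disagree.

no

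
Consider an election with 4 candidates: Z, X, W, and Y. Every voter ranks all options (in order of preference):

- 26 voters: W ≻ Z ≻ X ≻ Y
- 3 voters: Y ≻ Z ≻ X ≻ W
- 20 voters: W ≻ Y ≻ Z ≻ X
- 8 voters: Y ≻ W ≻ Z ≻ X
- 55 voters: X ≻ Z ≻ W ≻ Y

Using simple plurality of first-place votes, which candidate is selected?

X

First-place votes: Z 0, X 55, W 46, Y 11.
X has the most first-place votes.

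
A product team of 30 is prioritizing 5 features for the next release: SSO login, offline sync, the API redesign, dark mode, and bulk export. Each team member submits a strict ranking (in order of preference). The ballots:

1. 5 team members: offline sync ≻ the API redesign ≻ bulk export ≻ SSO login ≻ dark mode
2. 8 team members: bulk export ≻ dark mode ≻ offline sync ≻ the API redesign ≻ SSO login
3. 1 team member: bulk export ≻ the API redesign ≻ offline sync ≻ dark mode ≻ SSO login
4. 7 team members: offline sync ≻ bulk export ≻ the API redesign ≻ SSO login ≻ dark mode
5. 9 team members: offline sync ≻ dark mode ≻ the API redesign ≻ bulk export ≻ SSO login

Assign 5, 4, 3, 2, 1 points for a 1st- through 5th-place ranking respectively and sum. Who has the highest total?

SSO login: 5·2 + 8·1 + 1·1 + 7·2 + 9·1 = 42
offline sync: 5·5 + 8·3 + 1·3 + 7·5 + 9·5 = 132
the API redesign: 5·4 + 8·2 + 1·4 + 7·3 + 9·3 = 88
dark mode: 5·1 + 8·4 + 1·2 + 7·1 + 9·4 = 82
bulk export: 5·3 + 8·5 + 1·5 + 7·4 + 9·2 = 106
offline sync has the highest Borda score (132).

offline sync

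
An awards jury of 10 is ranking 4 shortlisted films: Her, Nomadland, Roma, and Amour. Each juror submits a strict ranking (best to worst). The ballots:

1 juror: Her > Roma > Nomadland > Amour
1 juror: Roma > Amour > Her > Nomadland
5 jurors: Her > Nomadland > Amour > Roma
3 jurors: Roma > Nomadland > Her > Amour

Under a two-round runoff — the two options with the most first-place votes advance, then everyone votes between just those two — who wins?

Her

Round 1 first-place votes: Her 6, Nomadland 0, Roma 4, Amour 0.
Her and Roma advance.
Runoff: Her is preferred to Roma by 6 voters; Roma by 4.
Her wins the runoff.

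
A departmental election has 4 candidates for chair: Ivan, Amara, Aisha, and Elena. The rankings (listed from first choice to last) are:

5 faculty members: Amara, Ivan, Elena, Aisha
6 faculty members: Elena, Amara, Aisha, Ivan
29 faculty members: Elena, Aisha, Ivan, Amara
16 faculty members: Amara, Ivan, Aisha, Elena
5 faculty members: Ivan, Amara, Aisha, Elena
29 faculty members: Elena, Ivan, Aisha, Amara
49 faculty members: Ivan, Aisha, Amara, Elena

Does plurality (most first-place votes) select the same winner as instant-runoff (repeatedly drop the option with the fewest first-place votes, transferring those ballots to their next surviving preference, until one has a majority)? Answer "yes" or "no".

Plurality — first-place votes: Ivan 54, Amara 21, Aisha 0, Elena 64. Winner: Elena.
Instant-runoff — R1 Ivan 54, Amara 21, Aisha 0, Elena 64 (Aisha out); R2 Ivan 54, Amara 21, Elena 64 (Amara out); R3 Ivan 75, Elena 64 (Ivan winner). Winner: Ivan.
The two methods disagree.

no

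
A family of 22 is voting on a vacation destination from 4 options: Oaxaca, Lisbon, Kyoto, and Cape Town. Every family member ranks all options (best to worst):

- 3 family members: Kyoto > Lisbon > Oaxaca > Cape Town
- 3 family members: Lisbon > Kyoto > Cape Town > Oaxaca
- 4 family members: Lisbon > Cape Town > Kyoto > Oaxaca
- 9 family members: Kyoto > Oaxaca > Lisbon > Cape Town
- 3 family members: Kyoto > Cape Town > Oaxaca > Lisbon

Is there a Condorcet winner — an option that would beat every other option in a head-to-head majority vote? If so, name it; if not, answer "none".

Kyoto vs Oaxaca: 22–0 for Kyoto.
Kyoto vs Lisbon: 15–7 for Kyoto.
Kyoto vs Cape Town: 18–4 for Kyoto.
Kyoto beats every other option head-to-head.

Kyoto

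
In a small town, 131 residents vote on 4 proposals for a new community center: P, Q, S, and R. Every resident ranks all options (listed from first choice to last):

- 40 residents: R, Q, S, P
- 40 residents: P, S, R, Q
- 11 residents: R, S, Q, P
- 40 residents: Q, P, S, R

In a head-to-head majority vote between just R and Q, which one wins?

Voters preferring R to Q: 91; preferring Q to R: 40.
R wins the head-to-head.

R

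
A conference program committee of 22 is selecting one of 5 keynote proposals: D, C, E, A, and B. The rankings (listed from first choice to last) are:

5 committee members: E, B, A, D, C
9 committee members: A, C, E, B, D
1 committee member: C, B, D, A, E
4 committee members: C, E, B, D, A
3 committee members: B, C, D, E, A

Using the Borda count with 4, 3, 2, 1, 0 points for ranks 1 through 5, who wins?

D: 5·1 + 9·0 + 1·2 + 4·1 + 3·2 = 17
C: 5·0 + 9·3 + 1·4 + 4·4 + 3·3 = 56
E: 5·4 + 9·2 + 1·0 + 4·3 + 3·1 = 53
A: 5·2 + 9·4 + 1·1 + 4·0 + 3·0 = 47
B: 5·3 + 9·1 + 1·3 + 4·2 + 3·4 = 47
C has the highest Borda score (56).

C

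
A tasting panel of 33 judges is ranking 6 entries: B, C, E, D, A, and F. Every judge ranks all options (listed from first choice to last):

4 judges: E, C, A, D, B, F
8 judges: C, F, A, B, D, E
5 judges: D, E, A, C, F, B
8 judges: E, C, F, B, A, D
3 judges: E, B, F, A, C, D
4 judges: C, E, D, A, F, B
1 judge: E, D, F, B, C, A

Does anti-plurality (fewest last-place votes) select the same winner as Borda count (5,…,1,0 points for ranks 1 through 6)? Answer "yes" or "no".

Anti-plurality — last-place votes: B 9, C 0, E 8, D 11, A 1, F 4. Winner: C.
Borda — scores: B 50, C 122, E 116, D 57, A 73, F 77. Winner: C.
The two methods agree.

yes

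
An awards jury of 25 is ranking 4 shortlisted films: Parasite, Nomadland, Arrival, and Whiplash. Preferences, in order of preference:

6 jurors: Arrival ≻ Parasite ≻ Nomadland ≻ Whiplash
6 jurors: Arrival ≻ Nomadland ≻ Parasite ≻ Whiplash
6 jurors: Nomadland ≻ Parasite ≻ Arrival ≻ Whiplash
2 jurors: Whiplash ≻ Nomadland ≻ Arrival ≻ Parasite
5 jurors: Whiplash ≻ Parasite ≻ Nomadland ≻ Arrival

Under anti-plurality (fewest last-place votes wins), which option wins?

Last-place votes: Parasite 2, Nomadland 0, Arrival 5, Whiplash 18.
Nomadland is ranked last by the fewest voters, so Nomadland wins.

Nomadland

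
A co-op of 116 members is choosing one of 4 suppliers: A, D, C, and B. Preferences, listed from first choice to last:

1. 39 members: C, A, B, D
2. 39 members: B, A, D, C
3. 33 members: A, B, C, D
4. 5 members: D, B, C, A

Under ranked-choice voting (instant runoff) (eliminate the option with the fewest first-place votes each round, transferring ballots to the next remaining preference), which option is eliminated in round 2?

Round 1: A 33, D 5, C 39, B 39. Eliminate D.
Round 2: A 33, C 39, B 44. Eliminate A.

A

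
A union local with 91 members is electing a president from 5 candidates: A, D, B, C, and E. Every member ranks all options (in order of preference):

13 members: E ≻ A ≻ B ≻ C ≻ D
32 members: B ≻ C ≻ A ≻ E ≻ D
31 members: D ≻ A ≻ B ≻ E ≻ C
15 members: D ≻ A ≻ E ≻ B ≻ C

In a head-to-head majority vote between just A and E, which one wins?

Voters preferring A to E: 78; preferring E to A: 13.
A wins the head-to-head.

A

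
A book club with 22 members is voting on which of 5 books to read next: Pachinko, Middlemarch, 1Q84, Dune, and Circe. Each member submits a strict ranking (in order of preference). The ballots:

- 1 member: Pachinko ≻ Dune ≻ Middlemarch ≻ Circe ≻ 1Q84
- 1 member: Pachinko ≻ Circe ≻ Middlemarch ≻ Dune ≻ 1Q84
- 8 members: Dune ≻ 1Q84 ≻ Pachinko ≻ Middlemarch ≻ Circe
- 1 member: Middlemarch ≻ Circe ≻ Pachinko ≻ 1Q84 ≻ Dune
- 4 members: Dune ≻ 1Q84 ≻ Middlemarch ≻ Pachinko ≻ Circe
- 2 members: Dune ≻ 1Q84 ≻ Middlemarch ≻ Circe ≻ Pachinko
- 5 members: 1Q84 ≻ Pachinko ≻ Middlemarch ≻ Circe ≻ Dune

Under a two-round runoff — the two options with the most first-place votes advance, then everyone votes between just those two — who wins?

Dune

Round 1 first-place votes: Pachinko 2, Middlemarch 1, 1Q84 5, Dune 14, Circe 0.
Dune and 1Q84 advance.
Runoff: Dune is preferred to 1Q84 by 16 voters; 1Q84 by 6.
Dune wins the runoff.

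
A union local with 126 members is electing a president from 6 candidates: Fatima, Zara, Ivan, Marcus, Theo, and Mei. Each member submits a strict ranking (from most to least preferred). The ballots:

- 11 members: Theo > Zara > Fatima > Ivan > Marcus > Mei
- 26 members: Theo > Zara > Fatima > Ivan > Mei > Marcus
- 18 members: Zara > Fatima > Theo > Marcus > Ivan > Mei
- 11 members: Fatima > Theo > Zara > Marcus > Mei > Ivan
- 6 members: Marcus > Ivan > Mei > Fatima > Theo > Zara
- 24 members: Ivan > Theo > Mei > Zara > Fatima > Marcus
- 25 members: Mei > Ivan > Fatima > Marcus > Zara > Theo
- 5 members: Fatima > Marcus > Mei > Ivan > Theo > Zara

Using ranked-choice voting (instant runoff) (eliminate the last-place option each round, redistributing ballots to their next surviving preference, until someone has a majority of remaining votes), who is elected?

Round 1: Fatima 16, Zara 18, Ivan 24, Marcus 6, Theo 37, Mei 25. Eliminate Marcus.
Round 2: Fatima 16, Zara 18, Ivan 30, Theo 37, Mei 25. Eliminate Fatima.
Round 3: Zara 18, Ivan 30, Theo 48, Mei 30. Eliminate Zara.
Round 4: Ivan 30, Theo 66, Mei 30. Theo has a majority.

Theo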